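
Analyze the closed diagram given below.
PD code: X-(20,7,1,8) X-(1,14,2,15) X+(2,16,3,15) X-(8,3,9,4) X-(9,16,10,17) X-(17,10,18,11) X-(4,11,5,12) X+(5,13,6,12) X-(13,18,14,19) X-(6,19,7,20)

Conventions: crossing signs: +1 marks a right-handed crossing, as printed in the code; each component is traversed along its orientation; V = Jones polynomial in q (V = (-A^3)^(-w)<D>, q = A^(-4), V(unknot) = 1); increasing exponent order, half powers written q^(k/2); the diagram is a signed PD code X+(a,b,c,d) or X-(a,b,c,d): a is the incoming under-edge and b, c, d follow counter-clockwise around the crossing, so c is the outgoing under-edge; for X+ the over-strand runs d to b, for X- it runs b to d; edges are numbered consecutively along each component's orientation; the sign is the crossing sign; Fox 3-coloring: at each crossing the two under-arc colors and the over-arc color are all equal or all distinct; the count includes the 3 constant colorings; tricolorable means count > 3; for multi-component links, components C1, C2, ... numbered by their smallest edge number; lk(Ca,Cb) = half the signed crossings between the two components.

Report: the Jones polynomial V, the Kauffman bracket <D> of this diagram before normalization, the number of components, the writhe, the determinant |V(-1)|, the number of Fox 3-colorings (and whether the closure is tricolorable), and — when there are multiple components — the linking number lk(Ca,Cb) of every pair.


Jones polynomial: V(q) = q^-8 - 2q^-7 + q^-6 - 2q^-5 + 2q^-4 + q^-2
<D> = A^-10 + 2A^-2 - 2A^2 + A^6 - 2A^10 + A^14; writhe -6
components 1, writhe -6 (10 crossings)
3-colorings: 27 of 3^10, det 9 — tricolorable
note: |V(-1)| = 9: so tricolorable, since 3 divides 9


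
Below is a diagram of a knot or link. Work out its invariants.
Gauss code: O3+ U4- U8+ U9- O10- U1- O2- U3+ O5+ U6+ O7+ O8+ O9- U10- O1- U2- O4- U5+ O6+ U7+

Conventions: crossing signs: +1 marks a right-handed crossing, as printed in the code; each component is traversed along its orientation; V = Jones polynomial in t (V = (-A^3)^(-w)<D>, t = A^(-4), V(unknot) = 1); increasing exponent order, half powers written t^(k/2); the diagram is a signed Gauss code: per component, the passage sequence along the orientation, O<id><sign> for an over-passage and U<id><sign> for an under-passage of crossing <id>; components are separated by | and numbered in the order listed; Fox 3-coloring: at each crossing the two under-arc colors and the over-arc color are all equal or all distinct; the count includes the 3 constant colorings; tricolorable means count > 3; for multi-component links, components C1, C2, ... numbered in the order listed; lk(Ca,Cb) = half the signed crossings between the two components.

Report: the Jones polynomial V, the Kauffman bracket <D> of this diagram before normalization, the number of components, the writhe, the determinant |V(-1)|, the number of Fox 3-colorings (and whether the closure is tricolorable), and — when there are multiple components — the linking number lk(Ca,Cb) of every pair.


V(t) = t^-4 - 2t^-3 + 3t^-2 - 4t^-1 + 5 - 4t + 3t^2 - 2t^3 + t^4
bracket: A^-16 - 2A^-12 + 3A^-8 - 4A^-4 + 5 - 4A^4 + 3A^8 - 2A^12 + A^16, w = 0
1 component, writhe 0, over 10 crossings
det 25, colorings 3 of 3^10 — not tricolorable
observation: w = 0 shifts under R1 moves; the (-A^3)^(0) factor cancels that in V


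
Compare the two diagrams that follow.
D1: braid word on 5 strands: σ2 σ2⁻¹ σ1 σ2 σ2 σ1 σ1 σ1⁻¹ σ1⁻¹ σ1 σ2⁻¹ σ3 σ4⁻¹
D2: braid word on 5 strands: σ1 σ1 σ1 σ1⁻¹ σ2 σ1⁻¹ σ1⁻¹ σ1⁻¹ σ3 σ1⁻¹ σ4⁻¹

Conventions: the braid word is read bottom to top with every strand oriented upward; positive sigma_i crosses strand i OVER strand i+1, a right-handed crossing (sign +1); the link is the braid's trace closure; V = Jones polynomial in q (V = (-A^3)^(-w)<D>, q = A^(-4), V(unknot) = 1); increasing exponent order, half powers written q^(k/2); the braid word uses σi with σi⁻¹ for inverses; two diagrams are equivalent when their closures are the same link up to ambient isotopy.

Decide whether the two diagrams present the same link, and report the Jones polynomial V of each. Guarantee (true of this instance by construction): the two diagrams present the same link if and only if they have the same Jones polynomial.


equivalent: no
V(D1) = -q^(1/2) + q^(3/2) - q^(5/2) - q^(9/2)  (w +3, c 13, <D> = A^-9 + A^-1 - A^3 + A^7)
V(D2) = -q^(-5/2) - q^(-1/2)  (w -1, c 11, <D> = A^-1 + A^7)
why: V(q) takes 2 values over 2 diagrams, fixing the grouping


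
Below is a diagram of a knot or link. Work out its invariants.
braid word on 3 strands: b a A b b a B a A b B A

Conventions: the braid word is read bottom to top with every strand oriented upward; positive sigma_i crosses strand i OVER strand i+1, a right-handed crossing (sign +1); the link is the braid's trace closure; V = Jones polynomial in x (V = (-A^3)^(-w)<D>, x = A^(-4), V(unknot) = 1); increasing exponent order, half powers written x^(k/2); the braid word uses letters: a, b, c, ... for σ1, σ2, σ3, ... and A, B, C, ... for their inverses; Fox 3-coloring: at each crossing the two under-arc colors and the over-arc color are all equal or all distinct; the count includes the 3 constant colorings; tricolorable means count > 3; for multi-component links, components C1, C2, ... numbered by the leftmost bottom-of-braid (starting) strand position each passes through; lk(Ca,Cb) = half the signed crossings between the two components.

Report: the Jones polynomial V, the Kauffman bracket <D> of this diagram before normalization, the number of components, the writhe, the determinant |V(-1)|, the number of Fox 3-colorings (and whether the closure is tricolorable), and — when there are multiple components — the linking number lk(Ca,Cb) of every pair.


V = x + x^3 - x^4
<D> = -A^-10 + A^-6 + A^2 (w = +2)
1 component over 12 crossings, w = +2
9 Fox colorings among 3^12, |V(-1)| = 3: tricolorable
why: w = +2 shifts under R1 moves; the (-A^3)^(-2) factor cancels that in V


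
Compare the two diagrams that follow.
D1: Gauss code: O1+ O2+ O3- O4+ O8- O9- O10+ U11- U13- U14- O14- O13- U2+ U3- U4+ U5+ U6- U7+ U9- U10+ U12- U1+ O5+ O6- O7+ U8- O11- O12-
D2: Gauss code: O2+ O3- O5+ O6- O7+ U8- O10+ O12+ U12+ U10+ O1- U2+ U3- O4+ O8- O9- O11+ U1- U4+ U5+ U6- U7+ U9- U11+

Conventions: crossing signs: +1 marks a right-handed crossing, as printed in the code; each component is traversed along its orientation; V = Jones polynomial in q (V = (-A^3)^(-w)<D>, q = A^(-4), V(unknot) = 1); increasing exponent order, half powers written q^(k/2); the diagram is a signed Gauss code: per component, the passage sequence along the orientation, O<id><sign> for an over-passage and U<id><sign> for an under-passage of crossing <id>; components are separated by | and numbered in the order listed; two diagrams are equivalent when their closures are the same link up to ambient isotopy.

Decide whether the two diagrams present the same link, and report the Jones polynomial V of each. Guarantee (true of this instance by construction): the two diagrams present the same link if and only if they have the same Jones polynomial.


equivalent: yes
V(D1) = 1  (w -2, c 14, <D> = A^-6)
V(D2) = 1  (w +2, c 12, <D> = A^6)
why: from 14 to 12 crossings by R-moves: one link, two diagrams


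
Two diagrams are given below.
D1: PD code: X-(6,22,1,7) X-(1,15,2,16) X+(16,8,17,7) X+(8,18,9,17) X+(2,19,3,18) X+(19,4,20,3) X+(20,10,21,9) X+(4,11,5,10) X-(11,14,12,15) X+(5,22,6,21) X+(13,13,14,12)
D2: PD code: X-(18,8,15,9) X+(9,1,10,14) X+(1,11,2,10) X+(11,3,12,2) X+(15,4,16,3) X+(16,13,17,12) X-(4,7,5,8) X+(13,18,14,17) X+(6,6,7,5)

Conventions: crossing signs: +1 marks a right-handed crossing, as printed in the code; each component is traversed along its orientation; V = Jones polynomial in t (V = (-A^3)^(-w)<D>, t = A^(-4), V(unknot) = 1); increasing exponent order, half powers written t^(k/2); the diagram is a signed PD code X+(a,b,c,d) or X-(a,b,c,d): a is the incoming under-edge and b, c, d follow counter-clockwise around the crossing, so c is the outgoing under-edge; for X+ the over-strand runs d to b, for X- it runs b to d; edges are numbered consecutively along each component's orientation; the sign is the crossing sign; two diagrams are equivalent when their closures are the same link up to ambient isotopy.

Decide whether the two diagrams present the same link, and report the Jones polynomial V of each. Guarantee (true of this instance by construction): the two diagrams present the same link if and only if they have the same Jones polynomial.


equivalent: yes
D1 (bracket -A^-11 + A^-7 - A^-3 + 2A + A^9; 11 crossings at w = +5): V = -t^(3/2) - 2t^(7/2) + t^(9/2) - t^(11/2) + t^(13/2)
V(D2) = -t^(3/2) - 2t^(7/2) + t^(9/2) - t^(11/2) + t^(13/2)  [9 crossings, <D> = -A^-11 + A^-7 - A^-3 + 2A + A^9, w = +5]
observation: all 2 diagrams share one V(t), hence one class


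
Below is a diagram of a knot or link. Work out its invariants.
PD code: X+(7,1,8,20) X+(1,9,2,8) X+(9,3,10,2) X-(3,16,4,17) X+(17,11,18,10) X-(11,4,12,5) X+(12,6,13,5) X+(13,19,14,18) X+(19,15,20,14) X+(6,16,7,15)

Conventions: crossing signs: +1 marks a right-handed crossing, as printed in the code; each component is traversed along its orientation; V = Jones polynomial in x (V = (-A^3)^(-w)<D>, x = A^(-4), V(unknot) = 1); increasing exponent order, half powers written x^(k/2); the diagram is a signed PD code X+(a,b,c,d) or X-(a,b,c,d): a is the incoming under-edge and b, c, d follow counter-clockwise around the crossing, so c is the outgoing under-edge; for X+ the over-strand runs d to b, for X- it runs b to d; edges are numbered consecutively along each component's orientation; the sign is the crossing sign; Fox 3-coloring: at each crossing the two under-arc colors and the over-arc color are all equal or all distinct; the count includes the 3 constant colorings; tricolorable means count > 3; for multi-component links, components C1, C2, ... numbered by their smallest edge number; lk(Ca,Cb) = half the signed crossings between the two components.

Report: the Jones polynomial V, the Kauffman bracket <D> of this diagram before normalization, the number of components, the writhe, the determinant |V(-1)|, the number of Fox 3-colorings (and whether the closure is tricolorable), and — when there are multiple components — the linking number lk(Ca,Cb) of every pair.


V(x) = x^2 + 2x^4 - 2x^5 + x^6 - 2x^7 + x^8
bracket: A^-14 - 2A^-10 + A^-6 - 2A^-2 + 2A^2 + A^10, w = +6
1 component, writhe +6, over 10 crossings
det 9, colorings 27 of 3^10 — tricolorable
observation: the span of V is 6, forcing >= 6 crossings in any diagram


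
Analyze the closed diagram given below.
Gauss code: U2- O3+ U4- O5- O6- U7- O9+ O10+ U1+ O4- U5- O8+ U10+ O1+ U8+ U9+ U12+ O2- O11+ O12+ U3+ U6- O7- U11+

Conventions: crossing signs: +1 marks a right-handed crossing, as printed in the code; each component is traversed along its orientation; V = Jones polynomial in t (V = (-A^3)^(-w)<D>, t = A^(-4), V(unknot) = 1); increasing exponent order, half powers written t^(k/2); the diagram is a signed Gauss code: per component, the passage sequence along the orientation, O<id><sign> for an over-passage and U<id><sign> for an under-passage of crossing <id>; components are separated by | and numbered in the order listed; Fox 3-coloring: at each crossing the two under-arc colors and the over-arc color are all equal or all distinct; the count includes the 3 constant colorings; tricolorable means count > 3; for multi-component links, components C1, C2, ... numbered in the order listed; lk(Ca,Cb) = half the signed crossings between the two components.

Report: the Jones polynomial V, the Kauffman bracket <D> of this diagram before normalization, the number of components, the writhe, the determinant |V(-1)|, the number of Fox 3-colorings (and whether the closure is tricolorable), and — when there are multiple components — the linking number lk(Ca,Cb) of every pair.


Jones polynomial: V(t) = -t^-3 + 2t^-2 - 2t^-1 + 3 - 2t + 2t^2 - t^3
<D> = -A^-6 + 2A^-2 - 2A^2 + 3A^6 - 2A^10 + 2A^14 - A^18; writhe +2
components 1, writhe +2 (12 crossings)
3-colorings: 3 of 3^12, det 13 — not tricolorable
note: |V(-1)| = 13: so not tricolorable, since 3 does not divide 13


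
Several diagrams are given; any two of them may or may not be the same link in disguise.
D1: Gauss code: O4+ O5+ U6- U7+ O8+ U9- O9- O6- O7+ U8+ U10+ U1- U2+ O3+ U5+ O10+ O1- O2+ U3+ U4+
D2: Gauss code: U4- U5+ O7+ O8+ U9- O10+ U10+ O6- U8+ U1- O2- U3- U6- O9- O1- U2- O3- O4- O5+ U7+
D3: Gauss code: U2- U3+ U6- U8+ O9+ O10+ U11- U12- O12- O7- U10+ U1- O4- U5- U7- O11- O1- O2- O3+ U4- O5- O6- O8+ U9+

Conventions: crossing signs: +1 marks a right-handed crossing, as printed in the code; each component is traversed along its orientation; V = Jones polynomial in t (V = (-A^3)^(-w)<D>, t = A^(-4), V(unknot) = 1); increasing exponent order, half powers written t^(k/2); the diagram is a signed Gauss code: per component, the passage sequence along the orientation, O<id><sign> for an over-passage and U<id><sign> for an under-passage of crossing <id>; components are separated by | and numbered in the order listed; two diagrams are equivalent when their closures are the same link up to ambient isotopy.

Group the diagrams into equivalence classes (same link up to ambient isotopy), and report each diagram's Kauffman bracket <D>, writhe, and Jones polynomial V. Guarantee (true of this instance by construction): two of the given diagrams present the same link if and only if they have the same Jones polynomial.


grouping into links: {D1} | {D2, D3}
V(D1) = t + t^3 - t^4  (w +4, c 10, <D> = -A^-4 + 1 + A^8)
V(D2) = -t^-6 + t^-5 - t^-4 + 2t^-3 - t^-2 + t^-1  (w -2, c 10, <D> = A^-2 - A^2 + 2A^6 - A^10 + A^14 - A^18)
D3 (bracket A^-8 - A^-4 + 2 - A^4 + A^8 - A^12; 12 crossings at w = -4): V = -t^-6 + t^-5 - t^-4 + 2t^-3 - t^-2 + t^-1
why: 2 classes among 3 diagrams; unequal V(t) rules out equality


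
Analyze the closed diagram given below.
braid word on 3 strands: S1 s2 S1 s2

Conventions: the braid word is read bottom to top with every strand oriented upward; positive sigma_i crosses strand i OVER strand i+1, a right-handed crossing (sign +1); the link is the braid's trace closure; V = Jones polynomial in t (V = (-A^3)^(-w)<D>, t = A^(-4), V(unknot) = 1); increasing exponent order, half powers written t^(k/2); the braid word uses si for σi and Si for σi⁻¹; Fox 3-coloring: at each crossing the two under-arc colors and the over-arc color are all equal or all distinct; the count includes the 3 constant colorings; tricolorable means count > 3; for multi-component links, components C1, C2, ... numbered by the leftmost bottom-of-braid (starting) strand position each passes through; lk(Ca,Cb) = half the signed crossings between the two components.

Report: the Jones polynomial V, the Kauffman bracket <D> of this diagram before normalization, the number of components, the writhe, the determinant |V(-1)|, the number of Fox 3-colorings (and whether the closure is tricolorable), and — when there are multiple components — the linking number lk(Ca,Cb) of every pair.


V = t^-2 - t^-1 + 1 - t + t^2
<D> = A^-8 - A^-4 + 1 - A^4 + A^8 (w = 0)
1 component over 4 crossings, w = 0
3 Fox colorings among 3^4, |V(-1)| = 5: not tricolorable
why: w = 0 (over 4 crossings) is diagram-only; (-A^3)^(0) removes it from V


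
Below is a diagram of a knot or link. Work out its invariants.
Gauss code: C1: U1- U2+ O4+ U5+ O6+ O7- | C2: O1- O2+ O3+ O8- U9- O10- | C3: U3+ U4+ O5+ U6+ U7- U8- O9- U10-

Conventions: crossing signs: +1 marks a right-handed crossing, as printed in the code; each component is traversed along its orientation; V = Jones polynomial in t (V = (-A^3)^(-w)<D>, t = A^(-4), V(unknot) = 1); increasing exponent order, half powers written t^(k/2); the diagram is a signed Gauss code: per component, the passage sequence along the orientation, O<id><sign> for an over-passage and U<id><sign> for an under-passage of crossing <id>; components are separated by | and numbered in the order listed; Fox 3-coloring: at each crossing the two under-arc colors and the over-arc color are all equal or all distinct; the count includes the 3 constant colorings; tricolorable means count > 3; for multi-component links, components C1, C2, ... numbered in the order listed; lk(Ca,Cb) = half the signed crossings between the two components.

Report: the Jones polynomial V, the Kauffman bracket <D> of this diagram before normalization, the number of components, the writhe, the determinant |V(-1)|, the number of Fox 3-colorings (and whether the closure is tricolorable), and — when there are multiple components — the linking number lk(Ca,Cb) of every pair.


V = t^-2 + 2 + t^2
<D> = A^-8 + 2 + A^8 (w = 0)
3 components over 10 crossings, w = 0
lk(C1,C2): 0
lk(C1,C3) = +1
linking number lk(C2,C3) = -1
3 Fox colorings among 3^10, |V(-1)| = 4: not tricolorable
why: span 4 respects span(V) <= c + mu - 1 = 12 for this 3-component diagram


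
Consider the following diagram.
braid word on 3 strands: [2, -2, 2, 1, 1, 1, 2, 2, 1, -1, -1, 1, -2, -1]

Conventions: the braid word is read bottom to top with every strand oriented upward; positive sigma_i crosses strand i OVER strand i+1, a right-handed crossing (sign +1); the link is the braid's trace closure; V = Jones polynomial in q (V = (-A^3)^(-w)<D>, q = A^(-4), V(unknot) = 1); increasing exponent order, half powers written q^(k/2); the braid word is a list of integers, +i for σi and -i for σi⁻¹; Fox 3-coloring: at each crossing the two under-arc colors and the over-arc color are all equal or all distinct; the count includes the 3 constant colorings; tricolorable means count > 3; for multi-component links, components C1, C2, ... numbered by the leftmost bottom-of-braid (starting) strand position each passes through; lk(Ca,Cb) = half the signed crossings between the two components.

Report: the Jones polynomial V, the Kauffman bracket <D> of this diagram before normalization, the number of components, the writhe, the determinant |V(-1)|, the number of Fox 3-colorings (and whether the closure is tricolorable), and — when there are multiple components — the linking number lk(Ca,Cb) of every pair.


V = q - q^2 + 2q^3 - q^4 + q^5 - q^6
<D> = -A^-12 + A^-8 - A^-4 + 2 - A^4 + A^8 (w = +4)
1 component over 14 crossings, w = +4
3 Fox colorings among 3^14, |V(-1)| = 7: not tricolorable
why: |V(-1)| = 7: so not tricolorable, since 3 does not divide 7


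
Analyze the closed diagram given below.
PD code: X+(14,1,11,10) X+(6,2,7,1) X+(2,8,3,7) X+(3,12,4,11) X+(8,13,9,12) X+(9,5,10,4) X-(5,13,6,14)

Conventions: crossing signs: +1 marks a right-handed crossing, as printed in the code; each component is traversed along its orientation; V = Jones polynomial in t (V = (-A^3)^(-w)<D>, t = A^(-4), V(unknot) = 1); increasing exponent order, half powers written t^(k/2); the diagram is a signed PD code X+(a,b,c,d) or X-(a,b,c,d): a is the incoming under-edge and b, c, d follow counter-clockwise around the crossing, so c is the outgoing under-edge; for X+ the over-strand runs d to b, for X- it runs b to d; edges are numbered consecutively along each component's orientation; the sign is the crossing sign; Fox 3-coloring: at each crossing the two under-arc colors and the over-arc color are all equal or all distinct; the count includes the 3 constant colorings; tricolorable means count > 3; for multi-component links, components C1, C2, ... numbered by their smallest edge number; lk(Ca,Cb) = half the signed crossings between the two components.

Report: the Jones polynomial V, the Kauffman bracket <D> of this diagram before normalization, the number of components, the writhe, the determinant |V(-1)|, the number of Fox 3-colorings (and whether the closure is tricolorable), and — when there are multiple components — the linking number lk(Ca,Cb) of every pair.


V = -t^(3/2) - 2t^(7/2) + t^(9/2) - t^(11/2) + t^(13/2)
<D> = -A^-11 + A^-7 - A^-3 + 2A + A^9 (w = +5)
2 components over 7 crossings, w = +5
lk(C1,C2): +1
9 Fox colorings among 3^7, |V(-1)| = 6: tricolorable
why: the 1 component pair carries total linking +1


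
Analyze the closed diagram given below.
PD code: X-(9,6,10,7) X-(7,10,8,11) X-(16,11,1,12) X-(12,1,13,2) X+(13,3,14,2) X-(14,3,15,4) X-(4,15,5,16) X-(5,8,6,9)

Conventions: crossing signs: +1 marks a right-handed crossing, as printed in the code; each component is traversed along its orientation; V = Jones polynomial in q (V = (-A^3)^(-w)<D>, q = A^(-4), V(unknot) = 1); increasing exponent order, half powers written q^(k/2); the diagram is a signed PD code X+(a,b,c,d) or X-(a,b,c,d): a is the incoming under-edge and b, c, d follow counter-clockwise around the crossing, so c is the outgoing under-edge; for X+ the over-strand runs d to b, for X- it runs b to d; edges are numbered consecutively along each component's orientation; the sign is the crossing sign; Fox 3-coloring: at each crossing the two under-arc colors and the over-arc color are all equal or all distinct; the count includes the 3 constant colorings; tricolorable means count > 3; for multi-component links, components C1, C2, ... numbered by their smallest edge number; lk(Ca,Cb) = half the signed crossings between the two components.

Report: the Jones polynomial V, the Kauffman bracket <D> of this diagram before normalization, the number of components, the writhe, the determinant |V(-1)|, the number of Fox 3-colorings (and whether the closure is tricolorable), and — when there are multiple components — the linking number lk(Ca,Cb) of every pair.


Jones polynomial: V(q) = q^-8 - 2q^-7 + q^-6 - 2q^-5 + 2q^-4 + q^-2
<D> = A^-10 + 2A^-2 - 2A^2 + A^6 - 2A^10 + A^14; writhe -6
components 1, writhe -6 (8 crossings)
3-colorings: 27 of 3^8, det 9 — tricolorable
note: the span of V is 6, forcing >= 6 crossings in any diagram


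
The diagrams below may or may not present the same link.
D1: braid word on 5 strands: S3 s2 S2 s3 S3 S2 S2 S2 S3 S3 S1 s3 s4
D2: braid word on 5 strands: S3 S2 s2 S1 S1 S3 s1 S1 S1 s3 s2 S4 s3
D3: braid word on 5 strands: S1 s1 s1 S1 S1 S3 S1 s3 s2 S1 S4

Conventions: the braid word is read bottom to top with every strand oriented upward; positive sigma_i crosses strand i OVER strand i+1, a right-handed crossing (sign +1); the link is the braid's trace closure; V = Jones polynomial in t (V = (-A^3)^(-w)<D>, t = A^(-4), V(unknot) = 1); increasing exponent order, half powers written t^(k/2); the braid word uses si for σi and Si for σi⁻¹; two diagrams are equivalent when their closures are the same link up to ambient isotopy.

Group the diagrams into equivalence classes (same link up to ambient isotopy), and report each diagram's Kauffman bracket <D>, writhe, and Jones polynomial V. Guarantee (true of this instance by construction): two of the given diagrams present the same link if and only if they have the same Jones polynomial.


grouping into links: {D1} | {D2, D3}
V(D1) = t^(-13/2) - t^(-11/2) + t^(-9/2) - 2t^(-7/2) - t^(-3/2)  (w -5, c 13, <D> = A^-9 + 2A^-1 - A^3 + A^7 - A^11)
V(D2) = t^(-9/2) - t^(-5/2) - t^(-3/2) - t^(-1/2)  [13 crossings, <D> = A^-7 + A^-3 + A - A^9, w = -3]
V(D3) = t^(-9/2) - t^(-5/2) - t^(-3/2) - t^(-1/2)  [11 crossings, <D> = A^-7 + A^-3 + A - A^9, w = -3]
why: 2 values of V(t) split the 3 diagrams


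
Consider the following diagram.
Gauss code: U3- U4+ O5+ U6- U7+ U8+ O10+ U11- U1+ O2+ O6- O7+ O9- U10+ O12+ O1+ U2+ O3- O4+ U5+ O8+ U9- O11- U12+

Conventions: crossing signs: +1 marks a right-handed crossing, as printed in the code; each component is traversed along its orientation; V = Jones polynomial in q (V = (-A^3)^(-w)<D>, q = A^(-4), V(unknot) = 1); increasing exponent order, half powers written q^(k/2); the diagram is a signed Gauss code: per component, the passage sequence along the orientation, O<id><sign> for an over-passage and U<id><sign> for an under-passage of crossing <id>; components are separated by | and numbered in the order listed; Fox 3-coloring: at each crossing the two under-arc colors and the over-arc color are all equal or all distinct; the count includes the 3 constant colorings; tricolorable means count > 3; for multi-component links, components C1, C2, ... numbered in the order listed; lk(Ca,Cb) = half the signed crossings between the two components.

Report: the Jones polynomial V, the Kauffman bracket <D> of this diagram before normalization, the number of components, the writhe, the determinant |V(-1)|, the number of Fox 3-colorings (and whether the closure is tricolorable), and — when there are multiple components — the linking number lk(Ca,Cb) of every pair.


V(q) = 2q - 2q^2 + 3q^3 - 3q^4 + 2q^5 - 2q^6 + q^7
bracket: A^-16 - 2A^-12 + 2A^-8 - 3A^-4 + 3 - 2A^4 + 2A^8, w = +4
1 component, writhe +4, over 12 crossings
det 15, colorings 9 of 3^12 — tricolorable
observation: det 15 = |V(-1)|; divisible by 3, so tricolorable


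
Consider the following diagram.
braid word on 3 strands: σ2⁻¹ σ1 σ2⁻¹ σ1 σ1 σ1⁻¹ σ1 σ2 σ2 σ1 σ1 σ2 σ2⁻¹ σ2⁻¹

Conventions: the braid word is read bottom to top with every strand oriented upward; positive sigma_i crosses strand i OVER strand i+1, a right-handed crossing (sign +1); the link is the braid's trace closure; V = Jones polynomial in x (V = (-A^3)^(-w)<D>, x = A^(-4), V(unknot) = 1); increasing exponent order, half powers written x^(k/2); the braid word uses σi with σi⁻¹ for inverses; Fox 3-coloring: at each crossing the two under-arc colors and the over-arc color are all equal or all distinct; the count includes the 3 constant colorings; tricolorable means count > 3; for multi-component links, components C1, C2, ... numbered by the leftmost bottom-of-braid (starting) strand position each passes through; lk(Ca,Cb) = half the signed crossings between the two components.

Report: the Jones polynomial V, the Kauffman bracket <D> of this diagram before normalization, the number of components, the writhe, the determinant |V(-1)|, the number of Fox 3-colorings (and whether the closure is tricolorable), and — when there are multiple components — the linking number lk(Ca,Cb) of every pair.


V(x) = -1 + 4x - 5x^2 + 7x^3 - 7x^4 + 6x^5 - 5x^6 + 3x^7 - x^8
bracket: -A^-20 + 3A^-16 - 5A^-12 + 6A^-8 - 7A^-4 + 7 - 5A^4 + 4A^8 - A^12, w = +4
1 component, writhe +4, over 14 crossings
det 39, colorings 9 of 3^14 — tricolorable
observation: w = +4 shifts under R1 moves; the (-A^3)^(-4) factor cancels that in V


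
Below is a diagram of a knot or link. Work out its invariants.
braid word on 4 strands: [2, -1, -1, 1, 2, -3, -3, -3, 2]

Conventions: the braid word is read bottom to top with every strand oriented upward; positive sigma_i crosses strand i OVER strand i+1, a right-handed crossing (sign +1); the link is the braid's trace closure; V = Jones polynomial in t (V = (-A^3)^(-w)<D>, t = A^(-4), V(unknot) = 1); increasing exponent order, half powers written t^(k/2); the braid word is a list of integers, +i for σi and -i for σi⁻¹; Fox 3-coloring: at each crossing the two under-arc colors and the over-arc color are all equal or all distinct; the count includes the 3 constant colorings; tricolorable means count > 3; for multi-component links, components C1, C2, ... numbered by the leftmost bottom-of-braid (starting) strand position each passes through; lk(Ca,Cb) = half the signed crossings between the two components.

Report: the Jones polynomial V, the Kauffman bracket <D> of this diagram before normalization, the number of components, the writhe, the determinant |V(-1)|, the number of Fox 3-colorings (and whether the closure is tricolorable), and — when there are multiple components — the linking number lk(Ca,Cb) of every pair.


V(t) = -t^-3 + t^-2 - t^-1 + 3 - t + t^2 - t^3
bracket: A^-15 - A^-11 + A^-7 - 3A^-3 + A - A^5 + A^9, w = -1
1 component, writhe -1, over 9 crossings
det 9, colorings 27 of 3^9 — tricolorable
observation: palindromic: swapping t for 1/t fixes V


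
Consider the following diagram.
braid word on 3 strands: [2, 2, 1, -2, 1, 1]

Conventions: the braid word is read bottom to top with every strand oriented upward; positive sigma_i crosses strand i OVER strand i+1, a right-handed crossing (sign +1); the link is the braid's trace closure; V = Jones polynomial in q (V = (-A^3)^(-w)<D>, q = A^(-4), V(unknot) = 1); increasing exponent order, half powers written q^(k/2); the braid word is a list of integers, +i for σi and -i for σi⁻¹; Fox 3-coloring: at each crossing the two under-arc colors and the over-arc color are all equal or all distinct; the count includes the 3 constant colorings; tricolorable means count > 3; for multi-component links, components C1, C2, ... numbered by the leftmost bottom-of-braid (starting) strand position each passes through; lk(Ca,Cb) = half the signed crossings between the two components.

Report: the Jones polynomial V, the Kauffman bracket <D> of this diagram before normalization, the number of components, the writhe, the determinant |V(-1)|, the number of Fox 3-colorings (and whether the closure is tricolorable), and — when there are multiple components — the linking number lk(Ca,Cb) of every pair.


V(q) = q - q^2 + 2q^3 - q^4 + q^5 - q^6
bracket: -A^-12 + A^-8 - A^-4 + 2 - A^4 + A^8, w = +4
1 component, writhe +4, over 6 crossings
det 7, colorings 3 of 3^6 — not tricolorable
observation: the span of V is 5, forcing >= 5 crossings in any diagram


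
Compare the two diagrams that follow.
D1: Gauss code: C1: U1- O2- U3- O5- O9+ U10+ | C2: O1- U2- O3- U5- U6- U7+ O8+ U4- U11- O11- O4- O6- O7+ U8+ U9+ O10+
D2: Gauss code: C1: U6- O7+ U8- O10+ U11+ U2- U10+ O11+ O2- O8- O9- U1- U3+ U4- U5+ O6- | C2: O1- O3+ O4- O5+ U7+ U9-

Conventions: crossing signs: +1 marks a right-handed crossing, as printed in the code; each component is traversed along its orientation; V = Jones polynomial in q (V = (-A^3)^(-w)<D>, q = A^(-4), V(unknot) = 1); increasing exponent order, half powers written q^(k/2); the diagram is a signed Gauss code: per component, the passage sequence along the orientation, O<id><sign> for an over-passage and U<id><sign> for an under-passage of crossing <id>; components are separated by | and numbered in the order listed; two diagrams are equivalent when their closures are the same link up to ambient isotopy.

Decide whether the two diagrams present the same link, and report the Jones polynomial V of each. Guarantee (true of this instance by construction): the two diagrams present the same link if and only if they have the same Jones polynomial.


equivalent: no
V(D1) = -q^(-5/2) - q^(-1/2)  (w -3, c 11, <D> = A^-7 + A)
V(D2) = -q^(-1/2) - q^(1/2)  (w -1, c 11, <D> = A^-5 + A^-1)
why: comparing 2 Jones polynomials yields 2 groups


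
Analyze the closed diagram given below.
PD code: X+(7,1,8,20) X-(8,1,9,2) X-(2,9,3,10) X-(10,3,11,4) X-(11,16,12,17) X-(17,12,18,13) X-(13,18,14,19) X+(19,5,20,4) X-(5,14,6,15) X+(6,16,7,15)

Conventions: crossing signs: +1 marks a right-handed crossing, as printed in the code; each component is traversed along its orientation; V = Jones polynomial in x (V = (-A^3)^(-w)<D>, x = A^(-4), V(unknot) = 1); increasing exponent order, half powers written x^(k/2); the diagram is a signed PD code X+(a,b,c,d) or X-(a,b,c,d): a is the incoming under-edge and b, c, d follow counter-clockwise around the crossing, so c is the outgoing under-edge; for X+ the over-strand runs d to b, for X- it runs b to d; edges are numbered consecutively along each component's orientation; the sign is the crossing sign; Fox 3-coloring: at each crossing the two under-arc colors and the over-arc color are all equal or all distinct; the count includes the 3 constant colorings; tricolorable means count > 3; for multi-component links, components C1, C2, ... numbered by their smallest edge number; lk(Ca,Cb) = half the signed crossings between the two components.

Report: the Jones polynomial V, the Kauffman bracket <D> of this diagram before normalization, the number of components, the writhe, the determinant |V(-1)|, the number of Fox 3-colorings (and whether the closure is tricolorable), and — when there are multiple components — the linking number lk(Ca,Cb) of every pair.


V = -x^-4 + x^-3 + x^-1
<D> = A^-8 + 1 - A^4 (w = -4)
1 component over 10 crossings, w = -4
9 Fox colorings among 3^10, |V(-1)| = 3: tricolorable
why: the span of V is 3, forcing >= 3 crossings in any diagram


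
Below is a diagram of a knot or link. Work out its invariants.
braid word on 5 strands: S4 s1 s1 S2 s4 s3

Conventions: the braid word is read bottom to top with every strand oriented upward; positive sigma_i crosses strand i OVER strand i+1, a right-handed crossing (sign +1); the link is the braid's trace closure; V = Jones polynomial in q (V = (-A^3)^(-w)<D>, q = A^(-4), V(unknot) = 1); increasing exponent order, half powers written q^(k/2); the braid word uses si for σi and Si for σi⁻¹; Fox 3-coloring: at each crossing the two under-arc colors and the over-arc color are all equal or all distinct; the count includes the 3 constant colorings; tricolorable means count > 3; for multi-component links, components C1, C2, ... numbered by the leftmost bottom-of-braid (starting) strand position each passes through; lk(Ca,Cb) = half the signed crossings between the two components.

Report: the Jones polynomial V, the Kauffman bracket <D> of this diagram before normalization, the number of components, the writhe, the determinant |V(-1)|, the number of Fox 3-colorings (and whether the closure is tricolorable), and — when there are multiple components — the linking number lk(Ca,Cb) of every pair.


V(q) = 1 + q + q^2 + q^3
bracket: A^-6 + A^-2 + A^2 + A^6, w = +2
3 components, writhe +2, over 6 crossings
lk(C1,C2) = +1
linking number lk(C1,C3) = 0
lk(C2,C3): 0
det 0, colorings 9 of 3^7 — tricolorable
observation: det 0 = |V(-1)|; divisible by 3, so tricolorable


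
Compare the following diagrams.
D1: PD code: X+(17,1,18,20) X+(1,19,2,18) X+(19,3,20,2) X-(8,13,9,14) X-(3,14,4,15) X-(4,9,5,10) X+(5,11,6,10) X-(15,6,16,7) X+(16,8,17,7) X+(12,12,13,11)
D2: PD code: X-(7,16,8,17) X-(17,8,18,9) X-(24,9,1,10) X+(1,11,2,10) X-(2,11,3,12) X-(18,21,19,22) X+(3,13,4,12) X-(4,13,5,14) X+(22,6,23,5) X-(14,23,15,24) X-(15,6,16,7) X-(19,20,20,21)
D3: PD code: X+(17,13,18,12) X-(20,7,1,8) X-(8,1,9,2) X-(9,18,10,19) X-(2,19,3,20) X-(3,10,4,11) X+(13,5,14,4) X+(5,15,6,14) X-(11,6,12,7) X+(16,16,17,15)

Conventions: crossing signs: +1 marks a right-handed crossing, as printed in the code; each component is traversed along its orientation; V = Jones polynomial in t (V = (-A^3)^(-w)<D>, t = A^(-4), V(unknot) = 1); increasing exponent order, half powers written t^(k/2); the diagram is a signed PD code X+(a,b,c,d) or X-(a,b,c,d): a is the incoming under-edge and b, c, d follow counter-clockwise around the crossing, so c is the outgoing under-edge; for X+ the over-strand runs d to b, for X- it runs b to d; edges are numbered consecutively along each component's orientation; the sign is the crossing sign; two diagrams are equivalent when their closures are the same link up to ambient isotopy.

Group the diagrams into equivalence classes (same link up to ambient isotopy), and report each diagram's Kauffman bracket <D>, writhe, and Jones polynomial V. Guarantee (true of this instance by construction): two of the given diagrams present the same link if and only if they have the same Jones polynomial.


classes: {D1} | {D2} | {D3}
V(D1) = t + t^3 - t^4  [10 crossings, <D> = -A^-10 + A^-6 + A^2, w = +2]
D2 (bracket A^-14 - A^-10 + 2A^-6 - A^-2 + A^2 - A^6; 12 crossings at w = -6): V = -t^-6 + t^-5 - t^-4 + 2t^-3 - t^-2 + t^-1
V(D3) = -t^-6 + 2t^-5 - 3t^-4 + 4t^-3 - 4t^-2 + 4t^-1 - 2 + 2t - t^2  [10 crossings, <D> = -A^-14 + 2A^-10 - 2A^-6 + 4A^-2 - 4A^2 + 4A^6 - 3A^10 + 2A^14 - A^18, w = -2]
note: 3 values of V(t) split the 3 diagrams


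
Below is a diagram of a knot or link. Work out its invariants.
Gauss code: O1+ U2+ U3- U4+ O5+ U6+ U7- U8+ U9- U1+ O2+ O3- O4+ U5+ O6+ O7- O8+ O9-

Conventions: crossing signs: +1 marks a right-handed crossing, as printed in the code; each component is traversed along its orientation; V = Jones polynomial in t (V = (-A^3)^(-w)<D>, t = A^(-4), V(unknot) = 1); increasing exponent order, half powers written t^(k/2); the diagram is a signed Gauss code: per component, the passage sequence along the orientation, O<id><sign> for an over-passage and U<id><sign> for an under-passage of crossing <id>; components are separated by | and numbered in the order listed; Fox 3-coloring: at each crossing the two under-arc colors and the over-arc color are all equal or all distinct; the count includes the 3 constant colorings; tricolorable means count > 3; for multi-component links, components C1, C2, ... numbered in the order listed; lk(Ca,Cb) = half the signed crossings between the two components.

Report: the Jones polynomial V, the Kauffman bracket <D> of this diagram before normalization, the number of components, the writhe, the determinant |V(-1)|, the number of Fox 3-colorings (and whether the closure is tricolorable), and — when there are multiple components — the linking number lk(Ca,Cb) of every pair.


V(t) = t + t^3 - t^4
bracket: A^-7 - A^-3 - A^5, w = +3
1 component, writhe +3, over 9 crossings
det 3, colorings 9 of 3^9 — tricolorable
observation: V spans 3 powers of t: at least 3 crossings in any diagram


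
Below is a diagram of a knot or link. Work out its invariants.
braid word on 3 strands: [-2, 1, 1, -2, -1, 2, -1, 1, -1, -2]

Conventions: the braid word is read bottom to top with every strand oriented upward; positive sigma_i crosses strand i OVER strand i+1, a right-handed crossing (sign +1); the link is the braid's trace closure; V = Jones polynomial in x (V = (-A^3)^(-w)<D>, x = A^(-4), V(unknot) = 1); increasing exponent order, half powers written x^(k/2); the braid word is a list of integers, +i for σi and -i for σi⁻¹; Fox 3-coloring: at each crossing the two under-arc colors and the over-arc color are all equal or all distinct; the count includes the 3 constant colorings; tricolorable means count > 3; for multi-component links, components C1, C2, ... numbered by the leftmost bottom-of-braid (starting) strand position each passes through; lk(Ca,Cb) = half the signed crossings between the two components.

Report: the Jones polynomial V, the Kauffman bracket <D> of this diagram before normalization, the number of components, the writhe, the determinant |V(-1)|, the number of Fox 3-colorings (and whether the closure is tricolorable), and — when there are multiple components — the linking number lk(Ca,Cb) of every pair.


V(x) = -x^-5 + x^-4 - x^-3 + 2x^-2 - x^-1 + 2 - x
bracket: -A^-10 + 2A^-6 - A^-2 + 2A^2 - A^6 + A^10 - A^14, w = -2
1 component, writhe -2, over 10 crossings
det 9, colorings 9 of 3^10 — tricolorable
observation: det 9 = |V(-1)|; divisible by 3, so tricolorable


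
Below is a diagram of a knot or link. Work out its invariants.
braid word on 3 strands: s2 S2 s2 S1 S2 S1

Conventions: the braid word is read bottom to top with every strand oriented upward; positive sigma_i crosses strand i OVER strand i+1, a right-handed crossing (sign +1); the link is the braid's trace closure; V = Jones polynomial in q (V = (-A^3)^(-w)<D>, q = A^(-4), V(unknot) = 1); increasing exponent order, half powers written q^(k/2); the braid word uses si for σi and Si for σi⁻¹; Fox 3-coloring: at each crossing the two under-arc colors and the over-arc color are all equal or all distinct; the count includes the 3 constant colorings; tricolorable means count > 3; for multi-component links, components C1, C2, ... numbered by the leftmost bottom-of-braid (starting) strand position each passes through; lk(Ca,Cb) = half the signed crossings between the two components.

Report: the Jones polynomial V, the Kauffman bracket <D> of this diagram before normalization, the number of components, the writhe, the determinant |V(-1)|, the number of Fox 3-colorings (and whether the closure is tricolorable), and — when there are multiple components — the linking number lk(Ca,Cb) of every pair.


Jones polynomial: V(q) = 1
<D> = A^-6; writhe -2
components 1, writhe -2 (6 crossings)
3-colorings: 3 of 3^6, det 1 — not tricolorable
note: free reduction leaves σ2 σ1⁻¹ σ2⁻¹ σ1⁻¹ of the original 6 letters
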